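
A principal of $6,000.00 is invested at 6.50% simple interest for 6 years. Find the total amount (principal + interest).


Total amount formula: A = P(1 + rt) = P + P·r·t
Interest: I = P × r × t = $6,000.00 × 0.065 × 6 = $2,340.00
A = P + I = $6,000.00 + $2,340.00 = $8,340.00

A = P + I = P(1 + rt) = $8,340.00


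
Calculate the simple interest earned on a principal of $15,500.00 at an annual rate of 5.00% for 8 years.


Simple interest formula: I = P × r × t
I = $15,500.00 × 0.05 × 8
I = $6,200.00

I = P × r × t = $6,200.00


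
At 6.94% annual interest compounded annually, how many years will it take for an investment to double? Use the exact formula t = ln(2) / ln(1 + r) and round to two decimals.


Doubling condition: (1 + r)^t = 2
Take ln of both sides: t × ln(1 + r) = ln(2)
t = ln(2) / ln(1 + r)
t = 0.693147 / 0.067098
t = 10.33

t = ln(2) / ln(1 + r) = 10.33 years


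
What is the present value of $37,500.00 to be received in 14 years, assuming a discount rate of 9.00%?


Present value formula: PV = FV / (1 + r)^t
PV = $37,500.00 / (1 + 0.09)^14
PV = $37,500.00 / 3.341727
PV = $11,221.74

PV = FV / (1 + r)^t = $11,221.74


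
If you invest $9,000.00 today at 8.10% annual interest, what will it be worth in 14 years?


Future value formula: FV = PV × (1 + r)^t
FV = $9,000.00 × (1 + 0.081)^14
FV = $9,000.00 × 2.9754984
FV = $26,779.49

FV = PV × (1 + r)^t = $26,779.49


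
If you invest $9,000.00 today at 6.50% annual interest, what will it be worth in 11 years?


Future value formula: FV = PV × (1 + r)^t
FV = $9,000.00 × (1 + 0.065)^11
FV = $9,000.00 × 1.999151
FV = $17,992.36

FV = PV × (1 + r)^t = $17,992.36


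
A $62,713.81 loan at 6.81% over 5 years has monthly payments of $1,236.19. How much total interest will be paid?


Total paid over the life of the loan = PMT × n.
Total paid = $1,236.19 × 60 = $74,171.40
Total interest = total paid − principal = $74,171.40 − $62,713.81 = $11,457.59

Total interest = (PMT × n) - PV = $11,457.59


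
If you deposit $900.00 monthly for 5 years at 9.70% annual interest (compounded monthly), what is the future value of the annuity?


Future value of an ordinary annuity: FV = PMT × ((1 + r)^n − 1) / r
Monthly rate r = 0.097/12 ≈ 0.00808333, n = 60
FV = $900.00 × ((1 + 0.097/12)^60 − 1) / (0.097/12)
FV = $900.00 × 76.826156
FV = $69,143.54

FV = PMT × ((1+r)^n - 1)/r = $69,143.54


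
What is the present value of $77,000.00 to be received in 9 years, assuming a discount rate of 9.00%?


Present value formula: PV = FV / (1 + r)^t
PV = $77,000.00 / (1 + 0.09)^9
PV = $77,000.00 / 2.171893
PV = $35,452.94

PV = FV / (1 + r)^t = $35,452.94


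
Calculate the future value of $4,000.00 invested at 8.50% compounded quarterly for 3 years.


Compound interest formula: A = P(1 + r/n)^(nt)
A = $4,000.00 × (1 + 0.085/4)^(4 × 3)
Growth factor: (1 + 0.085/4)^12 = 1.2870186
A = $4,000.00 × 1.2870186
A = $5,148.07

A = P(1 + r/n)^(nt) = $5,148.07


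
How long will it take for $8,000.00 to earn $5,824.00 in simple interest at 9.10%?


Rearrange the simple interest formula for t:
I = P × r × t  ⇒  t = I / (P × r)
t = $5,824.00 / ($8,000.00 × 0.091)
t = 8

t = I/(P×r) = 8 years


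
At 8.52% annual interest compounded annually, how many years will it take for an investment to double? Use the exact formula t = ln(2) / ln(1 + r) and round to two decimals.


Doubling condition: (1 + r)^t = 2
Take ln of both sides: t × ln(1 + r) = ln(2)
t = ln(2) / ln(1 + r)
t = 0.693147 / 0.081764
t = 8.48

t = ln(2) / ln(1 + r) = 8.48 years


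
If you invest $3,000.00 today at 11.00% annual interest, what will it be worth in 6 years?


Future value formula: FV = PV × (1 + r)^t
FV = $3,000.00 × (1 + 0.11)^6
FV = $3,000.00 × 1.8704146
FV = $5,611.24

FV = PV × (1 + r)^t = $5,611.24


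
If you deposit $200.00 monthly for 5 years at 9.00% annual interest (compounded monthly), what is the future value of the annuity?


Future value of an ordinary annuity: FV = PMT × ((1 + r)^n − 1) / r
Monthly rate r = 0.09/12 = 0.0075, n = 60
FV = $200.00 × ((1 + 0.09/12)^60 − 1) / (0.09/12)
FV = $200.00 × 75.424137
FV = $15,084.83

FV = PMT × ((1+r)^n - 1)/r = $15,084.83


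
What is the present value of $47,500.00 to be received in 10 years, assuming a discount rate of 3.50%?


Present value formula: PV = FV / (1 + r)^t
PV = $47,500.00 / (1 + 0.035)^10
PV = $47,500.00 / 1.410599
PV = $33,673.64

PV = FV / (1 + r)^t = $33,673.64


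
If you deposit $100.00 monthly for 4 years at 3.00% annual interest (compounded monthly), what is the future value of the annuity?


Future value of an ordinary annuity: FV = PMT × ((1 + r)^n − 1) / r
Monthly rate r = 0.03/12 = 0.0025, n = 48
FV = $100.00 × ((1 + 0.03/12)^48 − 1) / (0.03/12)
FV = $100.00 × 50.931208
FV = $5,093.12

FV = PMT × ((1+r)^n - 1)/r = $5,093.12


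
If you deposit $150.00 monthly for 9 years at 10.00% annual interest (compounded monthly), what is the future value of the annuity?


Future value of an ordinary annuity: FV = PMT × ((1 + r)^n − 1) / r
Monthly rate r = 0.1/12 ≈ 0.00833333, n = 108
FV = $150.00 × ((1 + 0.1/12)^108 − 1) / (0.1/12)
FV = $150.00 × 174.053713
FV = $26,108.06

FV = PMT × ((1+r)^n - 1)/r = $26,108.06


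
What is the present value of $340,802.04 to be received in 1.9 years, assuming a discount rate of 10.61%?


Present value formula: PV = FV / (1 + r)^t
PV = $340,802.04 / (1 + 0.1061)^1.9
PV = $340,802.04 / 1.21118183
PV = $281,379.75

PV = FV / (1 + r)^t = $281,379.75


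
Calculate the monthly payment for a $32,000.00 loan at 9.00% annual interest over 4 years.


Loan payment formula: PMT = PV × r / (1 − (1 + r)^(−n))
Monthly rate r = 0.09/12 = 0.0075, n = 48 months
Denominator: 1 − (1 + 0.09/12)^(−48) = 0.301386
PMT = $32,000.00 × (0.09/12) / 0.301386
PMT = $796.32 per month

PMT = PV × r / (1-(1+r)^(-n)) = $796.32/month


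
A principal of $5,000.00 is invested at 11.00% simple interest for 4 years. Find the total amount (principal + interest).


Total amount formula: A = P(1 + rt) = P + P·r·t
Interest: I = P × r × t = $5,000.00 × 0.11 × 4 = $2,200.00
A = P + I = $5,000.00 + $2,200.00 = $7,200.00

A = P + I = P(1 + rt) = $7,200.00


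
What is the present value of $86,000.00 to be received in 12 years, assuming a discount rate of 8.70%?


Present value formula: PV = FV / (1 + r)^t
PV = $86,000.00 / (1 + 0.087)^12
PV = $86,000.00 / 2.7211628
PV = $31,604.14

PV = FV / (1 + r)^t = $31,604.14


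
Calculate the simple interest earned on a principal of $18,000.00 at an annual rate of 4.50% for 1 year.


Simple interest formula: I = P × r × t
I = $18,000.00 × 0.045 × 1
I = $810.00

I = P × r × t = $810.00


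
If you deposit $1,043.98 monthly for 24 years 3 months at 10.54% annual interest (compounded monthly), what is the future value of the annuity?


Future value of an ordinary annuity: FV = PMT × ((1 + r)^n − 1) / r
Monthly rate r = 0.1054/12 ≈ 0.00878333, n = 291
FV = $1,043.98 × ((1 + 0.1054/12)^291 − 1) / (0.1054/12)
FV = $1,043.98 × 1336.685876
FV = $1,395,473.32

FV = PMT × ((1+r)^n - 1)/r = $1,395,473.32


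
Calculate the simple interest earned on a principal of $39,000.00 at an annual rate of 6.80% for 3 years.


Simple interest formula: I = P × r × t
I = $39,000.00 × 0.068 × 3
I = $7,956.00

I = P × r × t = $7,956.00


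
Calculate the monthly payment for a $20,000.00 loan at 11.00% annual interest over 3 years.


Loan payment formula: PMT = PV × r / (1 − (1 + r)^(−n))
Monthly rate r = 0.11/12 ≈ 0.00916667, n = 36 months
Denominator: 1 − (1 + 0.11/12)^(−36) = 0.279995
PMT = $20,000.00 × (0.11/12) / 0.279995
PMT = $654.77 per month

PMT = PV × r / (1-(1+r)^(-n)) = $654.77/month


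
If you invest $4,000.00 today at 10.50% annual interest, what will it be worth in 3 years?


Future value formula: FV = PV × (1 + r)^t
FV = $4,000.00 × (1 + 0.105)^3
FV = $4,000.00 × 1.349233
FV = $5,396.93

FV = PV × (1 + r)^t = $5,396.93


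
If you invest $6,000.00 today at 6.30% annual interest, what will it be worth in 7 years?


Future value formula: FV = PV × (1 + r)^t
FV = $6,000.00 × (1 + 0.063)^7
FV = $6,000.00 × 1.533673
FV = $9,202.04

FV = PV × (1 + r)^t = $9,202.04


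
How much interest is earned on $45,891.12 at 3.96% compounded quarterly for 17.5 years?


Compound interest earned = final amount − principal.
A = P(1 + r/n)^(nt) = $45,891.12 × (1 + 0.0396/4)^(4 × 17.5) = $91,456.53
Interest = A − P = $91,456.53 − $45,891.12 = $45,565.41

Interest = A - P = $45,565.41


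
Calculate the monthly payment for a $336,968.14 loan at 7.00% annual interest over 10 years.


Loan payment formula: PMT = PV × r / (1 − (1 + r)^(−n))
Monthly rate r = 0.07/12 ≈ 0.00583333, n = 120 months
Denominator: 1 − (1 + 0.07/12)^(−120) = 0.5024037
PMT = $336,968.14 × (0.07/12) / 0.5024037
PMT = $3,912.49 per month

PMT = PV × r / (1-(1+r)^(-n)) = $3,912.49/month


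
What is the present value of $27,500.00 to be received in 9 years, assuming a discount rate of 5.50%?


Present value formula: PV = FV / (1 + r)^t
PV = $27,500.00 / (1 + 0.055)^9
PV = $27,500.00 / 1.6190943
PV = $16,984.80

PV = FV / (1 + r)^t = $16,984.80


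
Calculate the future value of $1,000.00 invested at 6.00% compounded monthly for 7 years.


Compound interest formula: A = P(1 + r/n)^(nt)
A = $1,000.00 × (1 + 0.06/12)^(12 × 7)
Growth factor: (1 + 0.06/12)^84 = 1.520370
A = $1,000.00 × 1.520370
A = $1,520.37

A = P(1 + r/n)^(nt) = $1,520.37


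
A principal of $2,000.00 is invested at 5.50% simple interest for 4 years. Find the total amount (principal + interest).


Total amount formula: A = P(1 + rt) = P + P·r·t
Interest: I = P × r × t = $2,000.00 × 0.055 × 4 = $440.00
A = P + I = $2,000.00 + $440.00 = $2,440.00

A = P + I = P(1 + rt) = $2,440.00


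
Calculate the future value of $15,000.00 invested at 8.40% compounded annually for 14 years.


Compound interest formula: A = P(1 + r/n)^(nt)
A = $15,000.00 × (1 + 0.084/1)^(1 × 14)
Growth factor: (1 + 0.084/1)^14 = 3.093214
A = $15,000.00 × 3.093214
A = $46,398.21

A = P(1 + r/n)^(nt) = $46,398.21


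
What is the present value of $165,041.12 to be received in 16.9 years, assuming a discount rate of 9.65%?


Present value formula: PV = FV / (1 + r)^t
PV = $165,041.12 / (1 + 0.0965)^16.9
PV = $165,041.12 / 4.744014
PV = $34,789.34

PV = FV / (1 + r)^t = $34,789.34


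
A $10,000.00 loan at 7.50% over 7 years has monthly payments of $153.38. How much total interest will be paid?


Total paid over the life of the loan = PMT × n.
Total paid = $153.38 × 84 = $12,883.92
Total interest = total paid − principal = $12,883.92 − $10,000.00 = $2,883.92

Total interest = (PMT × n) - PV = $2,883.92


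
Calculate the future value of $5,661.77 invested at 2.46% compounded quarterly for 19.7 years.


Compound interest formula: A = P(1 + r/n)^(nt)
A = $5,661.77 × (1 + 0.0246/4)^(4 × 19.7)
Growth factor: (1 + 0.0246/4)^78.8 = 1.621150
A = $5,661.77 × 1.621150
A = $9,178.58

A = P(1 + r/n)^(nt) = $9,178.58


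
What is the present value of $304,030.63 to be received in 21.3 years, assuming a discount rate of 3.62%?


Present value formula: PV = FV / (1 + r)^t
PV = $304,030.63 / (1 + 0.0362)^21.3
PV = $304,030.63 / 2.1327916
PV = $142,550.56

PV = FV / (1 + r)^t = $142,550.56


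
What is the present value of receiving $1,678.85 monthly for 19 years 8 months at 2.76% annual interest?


Present value of an ordinary annuity: PV = PMT × (1 − (1 + r)^(−n)) / r
Monthly rate r = 0.0276/12 = 0.0023, n = 236
PV = $1,678.85 × (1 − (1 + 0.0276/12)^(−236)) / (0.0276/12)
PV = $1,678.85 × 181.964720
PV = $305,491.47

PV = PMT × (1-(1+r)^(-n))/r = $305,491.47


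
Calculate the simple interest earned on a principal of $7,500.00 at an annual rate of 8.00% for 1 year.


Simple interest formula: I = P × r × t
I = $7,500.00 × 0.08 × 1
I = $600.00

I = P × r × t = $600.00


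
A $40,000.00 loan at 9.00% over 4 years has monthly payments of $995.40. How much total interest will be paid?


Total paid over the life of the loan = PMT × n.
Total paid = $995.40 × 48 = $47,779.20
Total interest = total paid − principal = $47,779.20 − $40,000.00 = $7,779.20

Total interest = (PMT × n) - PV = $7,779.20


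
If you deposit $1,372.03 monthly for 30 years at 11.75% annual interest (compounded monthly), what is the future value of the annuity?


Future value of an ordinary annuity: FV = PMT × ((1 + r)^n − 1) / r
Monthly rate r = 0.1175/12 ≈ 0.00979167, n = 360
FV = $1,372.03 × ((1 + 0.1175/12)^360 − 1) / (0.1175/12)
FV = $1,372.03 × 3306.542859
FV = $4,536,676.00

FV = PMT × ((1+r)^n - 1)/r = $4,536,676.00


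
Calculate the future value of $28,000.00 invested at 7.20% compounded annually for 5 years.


Compound interest formula: A = P(1 + r/n)^(nt)
A = $28,000.00 × (1 + 0.072/1)^(1 × 5)
Growth factor: (1 + 0.072/1)^5 = 1.415709
A = $28,000.00 × 1.415709
A = $39,639.85

A = P(1 + r/n)^(nt) = $39,639.85


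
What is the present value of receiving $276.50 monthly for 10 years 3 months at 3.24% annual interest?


Present value of an ordinary annuity: PV = PMT × (1 − (1 + r)^(−n)) / r
Monthly rate r = 0.0324/12 = 0.0027, n = 123
PV = $276.50 × (1 − (1 + 0.0324/12)^(−123)) / (0.0324/12)
PV = $276.50 × 104.541958
PV = $28,905.85

PV = PMT × (1-(1+r)^(-n))/r = $28,905.85


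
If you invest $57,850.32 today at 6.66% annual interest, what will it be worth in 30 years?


Future value formula: FV = PV × (1 + r)^t
FV = $57,850.32 × (1 + 0.0666)^30
FV = $57,850.32 × 6.9190645
FV = $400,270.10

FV = PV × (1 + r)^t = $400,270.10


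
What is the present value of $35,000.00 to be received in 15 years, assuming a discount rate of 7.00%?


Present value formula: PV = FV / (1 + r)^t
PV = $35,000.00 / (1 + 0.07)^15
PV = $35,000.00 / 2.759032
PV = $12,685.61

PV = FV / (1 + r)^t = $12,685.61


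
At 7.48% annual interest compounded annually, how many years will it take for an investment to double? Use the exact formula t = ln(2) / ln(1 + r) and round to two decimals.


Doubling condition: (1 + r)^t = 2
Take ln of both sides: t × ln(1 + r) = ln(2)
t = ln(2) / ln(1 + r)
t = 0.693147 / 0.072135
t = 9.61

t = ln(2) / ln(1 + r) = 9.61 years


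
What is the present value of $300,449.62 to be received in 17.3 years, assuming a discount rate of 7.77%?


Present value formula: PV = FV / (1 + r)^t
PV = $300,449.62 / (1 + 0.0777)^17.3
PV = $300,449.62 / 3.649332
PV = $82,330.03

PV = FV / (1 + r)^t = $82,330.03


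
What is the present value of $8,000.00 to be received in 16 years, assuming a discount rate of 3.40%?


Present value formula: PV = FV / (1 + r)^t
PV = $8,000.00 / (1 + 0.034)^16
PV = $8,000.00 / 1.707374
PV = $4,685.56

PV = FV / (1 + r)^t = $4,685.56


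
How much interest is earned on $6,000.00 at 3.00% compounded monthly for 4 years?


Compound interest earned = final amount − principal.
A = P(1 + r/n)^(nt) = $6,000.00 × (1 + 0.03/12)^(12 × 4) = $6,763.97
Interest = A − P = $6,763.97 − $6,000.00 = $763.97

Interest = A - P = $763.97


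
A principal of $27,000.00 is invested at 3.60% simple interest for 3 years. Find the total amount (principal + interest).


Total amount formula: A = P(1 + rt) = P + P·r·t
Interest: I = P × r × t = $27,000.00 × 0.036 × 3 = $2,916.00
A = P + I = $27,000.00 + $2,916.00 = $29,916.00

A = P + I = P(1 + rt) = $29,916.00


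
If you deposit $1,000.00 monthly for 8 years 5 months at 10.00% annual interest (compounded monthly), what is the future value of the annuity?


Future value of an ordinary annuity: FV = PMT × ((1 + r)^n − 1) / r
Monthly rate r = 0.1/12 ≈ 0.00833333, n = 101
FV = $1,000.00 × ((1 + 0.1/12)^101 − 1) / (0.1/12)
FV = $1,000.00 × 157.458349
FV = $157,458.35

FV = PMT × ((1+r)^n - 1)/r = $157,458.35


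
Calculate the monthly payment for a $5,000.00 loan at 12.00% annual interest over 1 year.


Loan payment formula: PMT = PV × r / (1 − (1 + r)^(−n))
Monthly rate r = 0.12/12 = 0.01, n = 12 months
Denominator: 1 − (1 + 0.12/12)^(−12) = 0.112551
PMT = $5,000.00 × (0.12/12) / 0.112551
PMT = $444.24 per month

PMT = PV × r / (1-(1+r)^(-n)) = $444.24/month


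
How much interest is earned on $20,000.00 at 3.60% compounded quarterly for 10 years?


Compound interest earned = final amount − principal.
A = P(1 + r/n)^(nt) = $20,000.00 × (1 + 0.036/4)^(4 × 10) = $28,620.46
Interest = A − P = $28,620.46 − $20,000.00 = $8,620.46

Interest = A - P = $8,620.46


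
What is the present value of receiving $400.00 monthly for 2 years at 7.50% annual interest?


Present value of an ordinary annuity: PV = PMT × (1 − (1 + r)^(−n)) / r
Monthly rate r = 0.075/12 = 0.00625, n = 24
PV = $400.00 × (1 − (1 + 0.075/12)^(−24)) / (0.075/12)
PV = $400.00 × 22.222423
PV = $8,888.97

PV = PMT × (1-(1+r)^(-n))/r = $8,888.97


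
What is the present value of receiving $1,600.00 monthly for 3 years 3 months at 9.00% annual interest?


Present value of an ordinary annuity: PV = PMT × (1 − (1 + r)^(−n)) / r
Monthly rate r = 0.09/12 = 0.0075, n = 39
PV = $1,600.00 × (1 − (1 + 0.09/12)^(−39)) / (0.09/12)
PV = $1,600.00 × 33.705290
PV = $53,928.46

PV = PMT × (1-(1+r)^(-n))/r = $53,928.46


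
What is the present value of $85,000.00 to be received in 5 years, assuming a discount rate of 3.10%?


Present value formula: PV = FV / (1 + r)^t
PV = $85,000.00 / (1 + 0.031)^5
PV = $85,000.00 / 1.1649126
PV = $72,966.85

PV = FV / (1 + r)^t = $72,966.85


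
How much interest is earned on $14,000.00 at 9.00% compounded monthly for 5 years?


Compound interest earned = final amount − principal.
A = P(1 + r/n)^(nt) = $14,000.00 × (1 + 0.09/12)^(12 × 5) = $21,919.53
Interest = A − P = $21,919.53 − $14,000.00 = $7,919.53

Interest = A - P = $7,919.53


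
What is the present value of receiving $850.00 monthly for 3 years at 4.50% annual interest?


Present value of an ordinary annuity: PV = PMT × (1 − (1 + r)^(−n)) / r
Monthly rate r = 0.045/12 = 0.00375, n = 36
PV = $850.00 × (1 − (1 + 0.045/12)^(−36)) / (0.045/12)
PV = $850.00 × 33.616921
PV = $28,574.38

PV = PMT × (1-(1+r)^(-n))/r = $28,574.38


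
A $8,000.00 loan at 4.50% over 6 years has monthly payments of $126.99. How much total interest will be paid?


Total paid over the life of the loan = PMT × n.
Total paid = $126.99 × 72 = $9,143.28
Total interest = total paid − principal = $9,143.28 − $8,000.00 = $1,143.28

Total interest = (PMT × n) - PV = $1,143.28


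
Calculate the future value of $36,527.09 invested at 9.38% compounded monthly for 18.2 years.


Compound interest formula: A = P(1 + r/n)^(nt)
A = $36,527.09 × (1 + 0.0938/12)^(12 × 18.2)
Growth factor: (1 + 0.0938/12)^218.4 = 5.4768078
A = $36,527.09 × 5.4768078
A = $200,051.85

A = P(1 + r/n)^(nt) = $200,051.85


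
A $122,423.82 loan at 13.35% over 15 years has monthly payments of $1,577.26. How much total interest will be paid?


Total paid over the life of the loan = PMT × n.
Total paid = $1,577.26 × 180 = $283,906.80
Total interest = total paid − principal = $283,906.80 − $122,423.82 = $161,482.98

Total interest = (PMT × n) - PV = $161,482.98


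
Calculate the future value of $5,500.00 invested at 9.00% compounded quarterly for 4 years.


Compound interest formula: A = P(1 + r/n)^(nt)
A = $5,500.00 × (1 + 0.09/4)^(4 × 4)
Growth factor: (1 + 0.09/4)^16 = 1.427621
A = $5,500.00 × 1.427621
A = $7,851.92

A = P(1 + r/n)^(nt) = $7,851.92


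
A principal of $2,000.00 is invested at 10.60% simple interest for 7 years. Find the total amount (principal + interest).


Total amount formula: A = P(1 + rt) = P + P·r·t
Interest: I = P × r × t = $2,000.00 × 0.106 × 7 = $1,484.00
A = P + I = $2,000.00 + $1,484.00 = $3,484.00

A = P + I = P(1 + rt) = $3,484.00


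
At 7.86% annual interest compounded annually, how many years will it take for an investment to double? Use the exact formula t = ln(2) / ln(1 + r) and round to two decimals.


Doubling condition: (1 + r)^t = 2
Take ln of both sides: t × ln(1 + r) = ln(2)
t = ln(2) / ln(1 + r)
t = 0.693147 / 0.075664
t = 9.16

t = ln(2) / ln(1 + r) = 9.16 years


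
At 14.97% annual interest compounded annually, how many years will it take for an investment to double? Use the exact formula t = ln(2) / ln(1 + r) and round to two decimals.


Doubling condition: (1 + r)^t = 2
Take ln of both sides: t × ln(1 + r) = ln(2)
t = ln(2) / ln(1 + r)
t = 0.693147 / 0.139501
t = 4.97

t = ln(2) / ln(1 + r) = 4.97 years


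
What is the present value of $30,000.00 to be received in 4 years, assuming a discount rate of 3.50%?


Present value formula: PV = FV / (1 + r)^t
PV = $30,000.00 / (1 + 0.035)^4
PV = $30,000.00 / 1.147523
PV = $26,143.27

PV = FV / (1 + r)^t = $26,143.27


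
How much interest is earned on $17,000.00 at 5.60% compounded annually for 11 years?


Compound interest earned = final amount − principal.
A = P(1 + r/n)^(nt) = $17,000.00 × (1 + 0.056/1)^(1 × 11) = $30,956.51
Interest = A − P = $30,956.51 − $17,000.00 = $13,956.51

Interest = A - P = $13,956.51


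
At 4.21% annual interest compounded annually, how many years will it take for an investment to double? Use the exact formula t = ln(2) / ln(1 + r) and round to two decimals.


Doubling condition: (1 + r)^t = 2
Take ln of both sides: t × ln(1 + r) = ln(2)
t = ln(2) / ln(1 + r)
t = 0.693147 / 0.041238
t = 16.81

t = ln(2) / ln(1 + r) = 16.81 years


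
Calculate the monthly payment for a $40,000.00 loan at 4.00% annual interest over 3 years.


Loan payment formula: PMT = PV × r / (1 − (1 + r)^(−n))
Monthly rate r = 0.04/12 ≈ 0.00333333, n = 36 months
Denominator: 1 − (1 + 0.04/12)^(−36) = 0.1129026
PMT = $40,000.00 × (0.04/12) / 0.1129026
PMT = $1,180.96 per month

PMT = PV × r / (1-(1+r)^(-n)) = $1,180.96/month


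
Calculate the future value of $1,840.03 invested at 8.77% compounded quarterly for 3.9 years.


Compound interest formula: A = P(1 + r/n)^(nt)
A = $1,840.03 × (1 + 0.0877/4)^(4 × 3.9)
Growth factor: (1 + 0.0877/4)^15.6 = 1.402609
A = $1,840.03 × 1.402609
A = $2,580.84

A = P(1 + r/n)^(nt) = $2,580.84


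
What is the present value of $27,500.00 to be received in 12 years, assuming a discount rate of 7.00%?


Present value formula: PV = FV / (1 + r)^t
PV = $27,500.00 / (1 + 0.07)^12
PV = $27,500.00 / 2.252192
PV = $12,210.33

PV = FV / (1 + r)^t = $12,210.33


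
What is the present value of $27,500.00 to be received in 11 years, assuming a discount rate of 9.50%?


Present value formula: PV = FV / (1 + r)^t
PV = $27,500.00 / (1 + 0.095)^11
PV = $27,500.00 / 2.713659
PV = $10,133.92

PV = FV / (1 + r)^t = $10,133.92


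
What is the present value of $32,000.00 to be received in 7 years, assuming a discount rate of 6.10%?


Present value formula: PV = FV / (1 + r)^t
PV = $32,000.00 / (1 + 0.061)^7
PV = $32,000.00 / 1.513588
PV = $21,141.82

PV = FV / (1 + r)^t = $21,141.82


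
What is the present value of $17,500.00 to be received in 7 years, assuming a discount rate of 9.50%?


Present value formula: PV = FV / (1 + r)^t
PV = $17,500.00 / (1 + 0.095)^7
PV = $17,500.00 / 1.887552
PV = $9,271.27

PV = FV / (1 + r)^t = $9,271.27


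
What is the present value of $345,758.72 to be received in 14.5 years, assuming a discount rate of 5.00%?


Present value formula: PV = FV / (1 + r)^t
PV = $345,758.72 / (1 + 0.05)^14.5
PV = $345,758.72 / 2.0288262
PV = $170,423.04

PV = FV / (1 + r)^t = $170,423.04


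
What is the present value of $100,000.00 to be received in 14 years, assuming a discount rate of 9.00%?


Present value formula: PV = FV / (1 + r)^t
PV = $100,000.00 / (1 + 0.09)^14
PV = $100,000.00 / 3.341727
PV = $29,924.65

PV = FV / (1 + r)^t = $29,924.65


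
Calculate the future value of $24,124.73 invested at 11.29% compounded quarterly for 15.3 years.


Compound interest formula: A = P(1 + r/n)^(nt)
A = $24,124.73 × (1 + 0.1129/4)^(4 × 15.3)
Growth factor: (1 + 0.1129/4)^61.2 = 5.4928195
A = $24,124.73 × 5.4928195
A = $132,512.79

A = P(1 + r/n)^(nt) = $132,512.79


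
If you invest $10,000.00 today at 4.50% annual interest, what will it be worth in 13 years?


Future value formula: FV = PV × (1 + r)^t
FV = $10,000.00 × (1 + 0.045)^13
FV = $10,000.00 × 1.772196
FV = $17,721.96

FV = PV × (1 + r)^t = $17,721.96


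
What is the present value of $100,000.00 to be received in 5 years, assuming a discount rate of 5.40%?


Present value formula: PV = FV / (1 + r)^t
PV = $100,000.00 / (1 + 0.054)^5
PV = $100,000.00 / 1.3007776
PV = $76,877.09

PV = FV / (1 + r)^t = $76,877.09


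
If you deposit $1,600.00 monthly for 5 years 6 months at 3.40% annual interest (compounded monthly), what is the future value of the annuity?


Future value of an ordinary annuity: FV = PMT × ((1 + r)^n − 1) / r
Monthly rate r = 0.034/12 ≈ 0.00283333, n = 66
FV = $1,600.00 × ((1 + 0.034/12)^66 − 1) / (0.034/12)
FV = $1,600.00 × 72.461837
FV = $115,938.94

FV = PMT × ((1+r)^n - 1)/r = $115,938.94


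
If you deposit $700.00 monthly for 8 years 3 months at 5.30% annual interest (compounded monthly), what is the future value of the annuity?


Future value of an ordinary annuity: FV = PMT × ((1 + r)^n − 1) / r
Monthly rate r = 0.053/12 ≈ 0.00441667, n = 99
FV = $700.00 × ((1 + 0.053/12)^99 − 1) / (0.053/12)
FV = $700.00 × 123.838433
FV = $86,686.90

FV = PMT × ((1+r)^n - 1)/r = $86,686.90


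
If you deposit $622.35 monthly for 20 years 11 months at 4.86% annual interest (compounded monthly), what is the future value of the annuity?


Future value of an ordinary annuity: FV = PMT × ((1 + r)^n − 1) / r
Monthly rate r = 0.0486/12 = 0.00405, n = 251
FV = $622.35 × ((1 + 0.0486/12)^251 − 1) / (0.0486/12)
FV = $622.35 × 434.068114
FV = $270,142.29

FV = PMT × ((1+r)^n - 1)/r = $270,142.29


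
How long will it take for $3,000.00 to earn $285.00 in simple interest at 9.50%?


Rearrange the simple interest formula for t:
I = P × r × t  ⇒  t = I / (P × r)
t = $285.00 / ($3,000.00 × 0.095)
t = 1

t = I/(P×r) = 1 year


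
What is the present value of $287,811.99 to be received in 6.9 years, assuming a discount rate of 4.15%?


Present value formula: PV = FV / (1 + r)^t
PV = $287,811.99 / (1 + 0.0415)^6.9
PV = $287,811.99 / 1.3238811
PV = $217,400.18

PV = FV / (1 + r)^t = $217,400.18


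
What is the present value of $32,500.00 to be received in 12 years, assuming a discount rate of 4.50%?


Present value formula: PV = FV / (1 + r)^t
PV = $32,500.00 / (1 + 0.045)^12
PV = $32,500.00 / 1.695881
PV = $19,164.08

PV = FV / (1 + r)^t = $19,164.08


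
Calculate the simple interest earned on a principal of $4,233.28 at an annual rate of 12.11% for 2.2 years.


Simple interest formula: I = P × r × t
I = $4,233.28 × 0.1211 × 2.2
I = $1,127.83

I = P × r × t = $1,127.83


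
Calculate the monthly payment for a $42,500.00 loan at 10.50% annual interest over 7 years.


Loan payment formula: PMT = PV × r / (1 − (1 + r)^(−n))
Monthly rate r = 0.105/12 = 0.00875, n = 84 months
Denominator: 1 − (1 + 0.105/12)^(−84) = 0.518959
PMT = $42,500.00 × (0.105/12) / 0.518959
PMT = $716.58 per month

PMT = PV × r / (1-(1+r)^(-n)) = $716.58/month


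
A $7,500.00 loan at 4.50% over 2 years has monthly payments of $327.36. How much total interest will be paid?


Total paid over the life of the loan = PMT × n.
Total paid = $327.36 × 24 = $7,856.64
Total interest = total paid − principal = $7,856.64 − $7,500.00 = $356.64

Total interest = (PMT × n) - PV = $356.64


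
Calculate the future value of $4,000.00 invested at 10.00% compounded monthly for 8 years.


Compound interest formula: A = P(1 + r/n)^(nt)
A = $4,000.00 × (1 + 0.1/12)^(12 × 8)
Growth factor: (1 + 0.1/12)^96 = 2.218176
A = $4,000.00 × 2.218176
A = $8,872.70

A = P(1 + r/n)^(nt) = $8,872.70


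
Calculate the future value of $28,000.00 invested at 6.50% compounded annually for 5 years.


Compound interest formula: A = P(1 + r/n)^(nt)
A = $28,000.00 × (1 + 0.065/1)^(1 × 5)
Growth factor: (1 + 0.065/1)^5 = 1.3700867
A = $28,000.00 × 1.3700867
A = $38,362.43

A = P(1 + r/n)^(nt) = $38,362.43


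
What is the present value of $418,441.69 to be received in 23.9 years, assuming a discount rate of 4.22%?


Present value formula: PV = FV / (1 + r)^t
PV = $418,441.69 / (1 + 0.0422)^23.9
PV = $418,441.69 / 2.6855333
PV = $155,813.26

PV = FV / (1 + r)^t = $155,813.26


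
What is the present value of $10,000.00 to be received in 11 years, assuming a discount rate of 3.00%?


Present value formula: PV = FV / (1 + r)^t
PV = $10,000.00 / (1 + 0.03)^11
PV = $10,000.00 / 1.384234
PV = $7,224.21

PV = FV / (1 + r)^t = $7,224.21


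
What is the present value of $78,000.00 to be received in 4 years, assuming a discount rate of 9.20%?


Present value formula: PV = FV / (1 + r)^t
PV = $78,000.00 / (1 + 0.092)^4
PV = $78,000.00 / 1.4219704
PV = $54,853.46

PV = FV / (1 + r)^t = $54,853.46


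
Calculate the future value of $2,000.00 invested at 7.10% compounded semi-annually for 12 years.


Compound interest formula: A = P(1 + r/n)^(nt)
A = $2,000.00 × (1 + 0.071/2)^(2 × 12)
Growth factor: (1 + 0.071/2)^24 = 2.309949
A = $2,000.00 × 2.309949
A = $4,619.90

A = P(1 + r/n)^(nt) = $4,619.90


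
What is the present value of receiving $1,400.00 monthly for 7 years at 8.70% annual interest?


Present value of an ordinary annuity: PV = PMT × (1 − (1 + r)^(−n)) / r
Monthly rate r = 0.087/12 = 0.00725, n = 84
PV = $1,400.00 × (1 − (1 + 0.087/12)^(−84)) / (0.087/12)
PV = $1,400.00 × 62.746104
PV = $87,844.55

PV = PMT × (1-(1+r)^(-n))/r = $87,844.55


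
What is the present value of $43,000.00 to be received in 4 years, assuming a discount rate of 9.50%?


Present value formula: PV = FV / (1 + r)^t
PV = $43,000.00 / (1 + 0.095)^4
PV = $43,000.00 / 1.437661
PV = $29,909.69

PV = FV / (1 + r)^t = $29,909.69


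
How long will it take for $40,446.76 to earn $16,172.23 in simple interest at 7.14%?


Rearrange the simple interest formula for t:
I = P × r × t  ⇒  t = I / (P × r)
t = $16,172.23 / ($40,446.76 × 0.0714)
t = 5.6

t = I/(P×r) = 5.6 years


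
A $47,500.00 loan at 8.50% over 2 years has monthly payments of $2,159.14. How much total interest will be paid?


Total paid over the life of the loan = PMT × n.
Total paid = $2,159.14 × 24 = $51,819.36
Total interest = total paid − principal = $51,819.36 − $47,500.00 = $4,319.36

Total interest = (PMT × n) - PV = $4,319.36


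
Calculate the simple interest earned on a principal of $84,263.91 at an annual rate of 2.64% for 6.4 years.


Simple interest formula: I = P × r × t
I = $84,263.91 × 0.0264 × 6.4
I = $14,237.23

I = P × r × t = $14,237.23


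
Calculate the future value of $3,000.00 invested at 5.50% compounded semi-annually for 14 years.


Compound interest formula: A = P(1 + r/n)^(nt)
A = $3,000.00 × (1 + 0.055/2)^(2 × 14)
Growth factor: (1 + 0.055/2)^28 = 2.137427
A = $3,000.00 × 2.137427
A = $6,412.28

A = P(1 + r/n)^(nt) = $6,412.28


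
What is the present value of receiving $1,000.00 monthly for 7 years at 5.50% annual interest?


Present value of an ordinary annuity: PV = PMT × (1 − (1 + r)^(−n)) / r
Monthly rate r = 0.055/12 ≈ 0.00458333, n = 84
PV = $1,000.00 × (1 − (1 + 0.055/12)^(−84)) / (0.055/12)
PV = $1,000.00 × 69.589216
PV = $69,589.22

PV = PMT × (1-(1+r)^(-n))/r = $69,589.22


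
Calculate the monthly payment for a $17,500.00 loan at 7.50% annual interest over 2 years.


Loan payment formula: PMT = PV × r / (1 − (1 + r)^(−n))
Monthly rate r = 0.075/12 = 0.00625, n = 24 months
Denominator: 1 − (1 + 0.075/12)^(−24) = 0.138890
PMT = $17,500.00 × (0.075/12) / 0.138890
PMT = $787.49 per month

PMT = PV × r / (1-(1+r)^(-n)) = $787.49/month


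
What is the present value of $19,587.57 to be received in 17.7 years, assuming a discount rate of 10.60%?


Present value formula: PV = FV / (1 + r)^t
PV = $19,587.57 / (1 + 0.106)^17.7
PV = $19,587.57 / 5.949298
PV = $3,292.42

PV = FV / (1 + r)^t = $3,292.42


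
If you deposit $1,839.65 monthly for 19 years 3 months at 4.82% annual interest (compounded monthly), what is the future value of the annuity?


Future value of an ordinary annuity: FV = PMT × ((1 + r)^n − 1) / r
Monthly rate r = 0.0482/12 ≈ 0.00401667, n = 231
FV = $1,839.65 × ((1 + 0.0482/12)^231 − 1) / (0.0482/12)
FV = $1,839.65 × 379.511213
FV = $698,167.80

FV = PMT × ((1+r)^n - 1)/r = $698,167.80


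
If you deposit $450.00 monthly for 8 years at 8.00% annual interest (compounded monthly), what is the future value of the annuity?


Future value of an ordinary annuity: FV = PMT × ((1 + r)^n − 1) / r
Monthly rate r = 0.08/12 ≈ 0.00666667, n = 96
FV = $450.00 × ((1 + 0.08/12)^96 − 1) / (0.08/12)
FV = $450.00 × 133.868583
FV = $60,240.86

FV = PMT × ((1+r)^n - 1)/r = $60,240.86


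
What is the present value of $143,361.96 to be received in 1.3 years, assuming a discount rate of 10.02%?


Present value formula: PV = FV / (1 + r)^t
PV = $143,361.96 / (1 + 0.1002)^1.3
PV = $143,361.96 / 1.1321739
PV = $126,625.39

PV = FV / (1 + r)^t = $126,625.39


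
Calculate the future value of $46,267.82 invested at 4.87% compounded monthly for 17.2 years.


Compound interest formula: A = P(1 + r/n)^(nt)
A = $46,267.82 × (1 + 0.0487/12)^(12 × 17.2)
Growth factor: (1 + 0.0487/12)^206.4 = 2.3069928
A = $46,267.82 × 2.3069928
A = $106,739.53

A = P(1 + r/n)^(nt) = $106,739.53


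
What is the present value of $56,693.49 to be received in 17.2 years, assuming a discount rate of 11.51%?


Present value formula: PV = FV / (1 + r)^t
PV = $56,693.49 / (1 + 0.1151)^17.2
PV = $56,693.49 / 6.513248
PV = $8,704.33

PV = FV / (1 + r)^t = $8,704.33


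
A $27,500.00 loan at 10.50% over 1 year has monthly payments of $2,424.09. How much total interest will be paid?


Total paid over the life of the loan = PMT × n.
Total paid = $2,424.09 × 12 = $29,089.08
Total interest = total paid − principal = $29,089.08 − $27,500.00 = $1,589.08

Total interest = (PMT × n) - PV = $1,589.08


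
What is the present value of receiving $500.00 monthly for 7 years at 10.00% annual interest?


Present value of an ordinary annuity: PV = PMT × (1 − (1 + r)^(−n)) / r
Monthly rate r = 0.1/12 ≈ 0.00833333, n = 84
PV = $500.00 × (1 − (1 + 0.1/12)^(−84)) / (0.1/12)
PV = $500.00 × 60.236667
PV = $30,118.33

PV = PMT × (1-(1+r)^(-n))/r = $30,118.33


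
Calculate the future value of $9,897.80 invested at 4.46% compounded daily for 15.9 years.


Compound interest formula: A = P(1 + r/n)^(nt)
A = $9,897.80 × (1 + 0.0446/365)^(365 × 15.9)
Growth factor: (1 + 0.0446/365)^5803.5 = 2.032155
A = $9,897.80 × 2.032155
A = $20,113.86

A = P(1 + r/n)^(nt) = $20,113.86


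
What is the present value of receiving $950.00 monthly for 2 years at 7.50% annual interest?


Present value of an ordinary annuity: PV = PMT × (1 − (1 + r)^(−n)) / r
Monthly rate r = 0.075/12 = 0.00625, n = 24
PV = $950.00 × (1 − (1 + 0.075/12)^(−24)) / (0.075/12)
PV = $950.00 × 22.222423
PV = $21,111.30

PV = PMT × (1-(1+r)^(-n))/r = $21,111.30


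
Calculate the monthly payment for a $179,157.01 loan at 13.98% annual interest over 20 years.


Loan payment formula: PMT = PV × r / (1 − (1 + r)^(−n))
Monthly rate r = 0.1398/12 = 0.01165, n = 240 months
Denominator: 1 − (1 + 0.1398/12)^(−240) = 0.937951
PMT = $179,157.01 × (0.1398/12) / 0.937951
PMT = $2,225.25 per month

PMT = PV × r / (1-(1+r)^(-n)) = $2,225.25/month


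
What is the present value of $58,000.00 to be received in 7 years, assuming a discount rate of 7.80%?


Present value formula: PV = FV / (1 + r)^t
PV = $58,000.00 / (1 + 0.078)^7
PV = $58,000.00 / 1.691731
PV = $34,284.41

PV = FV / (1 + r)^t = $34,284.41


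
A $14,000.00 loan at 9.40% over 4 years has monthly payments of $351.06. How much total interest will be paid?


Total paid over the life of the loan = PMT × n.
Total paid = $351.06 × 48 = $16,850.88
Total interest = total paid − principal = $16,850.88 − $14,000.00 = $2,850.88

Total interest = (PMT × n) - PV = $2,850.88


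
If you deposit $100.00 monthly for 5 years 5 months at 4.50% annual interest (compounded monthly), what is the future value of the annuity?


Future value of an ordinary annuity: FV = PMT × ((1 + r)^n − 1) / r
Monthly rate r = 0.045/12 = 0.00375, n = 65
FV = $100.00 × ((1 + 0.045/12)^65 − 1) / (0.045/12)
FV = $100.00 × 73.4516499
FV = $7,345.16

FV = PMT × ((1+r)^n - 1)/r = $7,345.16


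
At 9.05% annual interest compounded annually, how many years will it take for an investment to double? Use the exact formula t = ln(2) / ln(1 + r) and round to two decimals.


Doubling condition: (1 + r)^t = 2
Take ln of both sides: t × ln(1 + r) = ln(2)
t = ln(2) / ln(1 + r)
t = 0.693147 / 0.086636
t = 8.00

t = ln(2) / ln(1 + r) = 8.00 years


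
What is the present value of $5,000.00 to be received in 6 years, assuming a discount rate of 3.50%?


Present value formula: PV = FV / (1 + r)^t
PV = $5,000.00 / (1 + 0.035)^6
PV = $5,000.00 / 1.229255
PV = $4,067.50

PV = FV / (1 + r)^t = $4,067.50


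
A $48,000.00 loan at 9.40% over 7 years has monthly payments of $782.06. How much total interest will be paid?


Total paid over the life of the loan = PMT × n.
Total paid = $782.06 × 84 = $65,693.04
Total interest = total paid − principal = $65,693.04 − $48,000.00 = $17,693.04

Total interest = (PMT × n) - PV = $17,693.04


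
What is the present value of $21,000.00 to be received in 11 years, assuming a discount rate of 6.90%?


Present value formula: PV = FV / (1 + r)^t
PV = $21,000.00 / (1 + 0.069)^11
PV = $21,000.00 / 2.083314
PV = $10,080.09

PV = FV / (1 + r)^t = $10,080.09


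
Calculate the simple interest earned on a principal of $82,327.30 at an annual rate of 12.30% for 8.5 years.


Simple interest formula: I = P × r × t
I = $82,327.30 × 0.123 × 8.5
I = $86,073.19

I = P × r × t = $86,073.19


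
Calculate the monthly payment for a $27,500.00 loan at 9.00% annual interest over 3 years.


Loan payment formula: PMT = PV × r / (1 − (1 + r)^(−n))
Monthly rate r = 0.09/12 = 0.0075, n = 36 months
Denominator: 1 − (1 + 0.09/12)^(−36) = 0.235851
PMT = $27,500.00 × (0.09/12) / 0.235851
PMT = $874.49 per month

PMT = PV × r / (1-(1+r)^(-n)) = $874.49/month


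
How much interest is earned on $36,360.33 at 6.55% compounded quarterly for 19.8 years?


Compound interest earned = final amount − principal.
A = P(1 + r/n)^(nt) = $36,360.33 × (1 + 0.0655/4)^(4 × 19.8) = $131,614.14
Interest = A − P = $131,614.14 − $36,360.33 = $95,253.81

Interest = A - P = $95,253.81


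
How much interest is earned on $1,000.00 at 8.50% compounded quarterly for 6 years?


Compound interest earned = final amount − principal.
A = P(1 + r/n)^(nt) = $1,000.00 × (1 + 0.085/4)^(4 × 6) = $1,656.42
Interest = A − P = $1,656.42 − $1,000.00 = $656.42

Interest = A - P = $656.42


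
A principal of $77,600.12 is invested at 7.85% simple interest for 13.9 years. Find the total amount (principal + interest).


Total amount formula: A = P(1 + rt) = P + P·r·t
Interest: I = P × r × t = $77,600.12 × 0.0785 × 13.9 = $84,673.37
A = P + I = $77,600.12 + $84,673.37 = $162,273.49

A = P + I = P(1 + rt) = $162,273.49


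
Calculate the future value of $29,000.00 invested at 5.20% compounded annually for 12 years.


Compound interest formula: A = P(1 + r/n)^(nt)
A = $29,000.00 × (1 + 0.052/1)^(1 × 12)
Growth factor: (1 + 0.052/1)^12 = 1.8373372
A = $29,000.00 × 1.8373372
A = $53,282.78

A = P(1 + r/n)^(nt) = $53,282.78
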